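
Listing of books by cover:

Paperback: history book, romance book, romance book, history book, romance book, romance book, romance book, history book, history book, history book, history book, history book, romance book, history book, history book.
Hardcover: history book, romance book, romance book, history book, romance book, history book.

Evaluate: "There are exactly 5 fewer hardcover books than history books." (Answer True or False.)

False

hardcover books: 6.
history books: 12.
The claim requires 12 − 6 (= 6) to equal 5, which does not hold.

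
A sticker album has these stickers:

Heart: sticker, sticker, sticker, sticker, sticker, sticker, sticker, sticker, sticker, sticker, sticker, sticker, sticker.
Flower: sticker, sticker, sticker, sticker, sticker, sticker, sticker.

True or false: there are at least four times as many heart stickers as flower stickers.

False

heart stickers: 13.
flower stickers: 7.
The claim requires 13 ≥ 4 × 7 = 28, which does not hold.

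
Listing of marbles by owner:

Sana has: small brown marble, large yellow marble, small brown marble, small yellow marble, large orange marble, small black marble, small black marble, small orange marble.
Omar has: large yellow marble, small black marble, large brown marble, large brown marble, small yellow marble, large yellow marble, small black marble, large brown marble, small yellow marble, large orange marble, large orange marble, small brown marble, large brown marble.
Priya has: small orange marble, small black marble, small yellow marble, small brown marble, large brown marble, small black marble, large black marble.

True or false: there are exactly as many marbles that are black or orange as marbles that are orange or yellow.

|marbles that are black or orange| = 12.
|marbles that are orange or yellow| = 12.
The claim requires 12 = 12, which holds.

True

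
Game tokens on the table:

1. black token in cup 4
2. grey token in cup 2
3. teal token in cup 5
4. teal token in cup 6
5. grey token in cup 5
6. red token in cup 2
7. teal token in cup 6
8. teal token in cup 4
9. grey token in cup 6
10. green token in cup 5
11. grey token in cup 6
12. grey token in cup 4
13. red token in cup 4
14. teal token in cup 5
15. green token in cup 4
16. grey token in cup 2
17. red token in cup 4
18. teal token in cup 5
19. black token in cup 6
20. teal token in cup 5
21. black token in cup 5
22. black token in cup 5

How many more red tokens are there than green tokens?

1

red tokens: 3.
green tokens: 2.
3 − 2 = 1.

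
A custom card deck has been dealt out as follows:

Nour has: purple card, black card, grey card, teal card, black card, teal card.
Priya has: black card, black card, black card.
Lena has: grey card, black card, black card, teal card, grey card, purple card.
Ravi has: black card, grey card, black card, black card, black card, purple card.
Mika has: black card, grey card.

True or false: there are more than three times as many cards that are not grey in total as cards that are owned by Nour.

False

cards that are not grey: 18.
cards owned by Nour: 6.
The claim requires 18 > 3 × 6 = 18, which does not hold.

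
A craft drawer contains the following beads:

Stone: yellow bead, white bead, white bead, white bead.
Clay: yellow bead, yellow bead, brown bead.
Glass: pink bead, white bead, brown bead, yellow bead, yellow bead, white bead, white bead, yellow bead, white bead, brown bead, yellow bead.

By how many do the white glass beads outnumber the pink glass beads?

white glass beads: 4.
pink glass beads: 1.
4 − 1 = 3.

3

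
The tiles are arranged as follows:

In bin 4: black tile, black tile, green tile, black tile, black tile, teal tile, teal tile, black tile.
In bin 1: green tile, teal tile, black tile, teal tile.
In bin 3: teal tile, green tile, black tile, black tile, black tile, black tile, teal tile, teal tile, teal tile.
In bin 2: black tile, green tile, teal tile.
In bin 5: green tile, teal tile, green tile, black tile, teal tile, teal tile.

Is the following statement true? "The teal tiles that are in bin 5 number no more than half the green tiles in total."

There are 3 teal tiles in bin 5.
There are 6 green tiles.
The claim requires 2 × 3 = 6 ≤ 6, which holds.

True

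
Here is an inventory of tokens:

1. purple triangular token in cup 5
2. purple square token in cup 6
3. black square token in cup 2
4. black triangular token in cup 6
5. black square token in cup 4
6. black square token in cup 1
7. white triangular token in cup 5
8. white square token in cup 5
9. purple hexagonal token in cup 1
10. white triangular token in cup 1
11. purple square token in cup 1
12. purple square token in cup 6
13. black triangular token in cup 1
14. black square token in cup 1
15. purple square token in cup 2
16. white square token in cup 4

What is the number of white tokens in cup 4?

1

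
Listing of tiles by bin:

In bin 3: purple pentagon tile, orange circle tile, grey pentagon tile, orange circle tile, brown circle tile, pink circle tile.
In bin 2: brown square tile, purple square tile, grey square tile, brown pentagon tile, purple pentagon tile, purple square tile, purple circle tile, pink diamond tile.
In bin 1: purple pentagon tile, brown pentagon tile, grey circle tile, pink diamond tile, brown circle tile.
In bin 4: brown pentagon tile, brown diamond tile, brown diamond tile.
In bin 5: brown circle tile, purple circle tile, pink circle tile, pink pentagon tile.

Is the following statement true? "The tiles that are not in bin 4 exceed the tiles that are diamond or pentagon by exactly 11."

True

There are 23 tiles that are not in bin 4.
There are 12 tiles that are diamond or pentagon.
The claim requires 23 − 12 (= 11) to equal 11, which holds.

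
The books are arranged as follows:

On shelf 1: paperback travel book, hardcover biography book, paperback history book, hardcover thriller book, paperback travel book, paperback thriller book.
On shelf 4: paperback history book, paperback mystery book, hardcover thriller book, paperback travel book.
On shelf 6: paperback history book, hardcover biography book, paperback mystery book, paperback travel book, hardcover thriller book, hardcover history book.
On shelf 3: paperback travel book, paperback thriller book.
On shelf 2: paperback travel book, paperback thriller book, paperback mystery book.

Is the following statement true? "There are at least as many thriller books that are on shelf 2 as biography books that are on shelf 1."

|thriller books on shelf 2| = 1.
|biography books on shelf 1| = 1.
The claim requires 1 ≥ 1, which holds.

True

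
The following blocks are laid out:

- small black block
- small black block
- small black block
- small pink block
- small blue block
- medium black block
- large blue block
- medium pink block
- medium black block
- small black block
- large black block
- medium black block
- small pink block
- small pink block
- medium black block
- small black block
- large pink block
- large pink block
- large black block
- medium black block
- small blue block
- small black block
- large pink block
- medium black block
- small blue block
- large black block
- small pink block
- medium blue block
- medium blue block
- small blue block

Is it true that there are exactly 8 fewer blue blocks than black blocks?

|blue blocks| = 7.
|black blocks| = 15.
The claim requires 15 − 7 (= 8) to equal 8, which holds.

True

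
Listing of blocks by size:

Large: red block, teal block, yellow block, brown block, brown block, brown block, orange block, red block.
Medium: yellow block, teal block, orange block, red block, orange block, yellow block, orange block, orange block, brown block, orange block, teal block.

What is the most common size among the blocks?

Counts by size: medium 11, large 8.
The maximum is 11, held uniquely by medium.

medium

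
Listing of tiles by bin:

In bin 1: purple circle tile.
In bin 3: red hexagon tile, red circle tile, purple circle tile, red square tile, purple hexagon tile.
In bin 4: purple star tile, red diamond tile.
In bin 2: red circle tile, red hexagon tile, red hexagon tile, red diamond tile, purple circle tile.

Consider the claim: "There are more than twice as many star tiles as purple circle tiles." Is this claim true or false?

False

There is 1 star tile.
There are 3 purple circle tiles.
The claim requires 1 > 2 × 3 = 6, which does not hold.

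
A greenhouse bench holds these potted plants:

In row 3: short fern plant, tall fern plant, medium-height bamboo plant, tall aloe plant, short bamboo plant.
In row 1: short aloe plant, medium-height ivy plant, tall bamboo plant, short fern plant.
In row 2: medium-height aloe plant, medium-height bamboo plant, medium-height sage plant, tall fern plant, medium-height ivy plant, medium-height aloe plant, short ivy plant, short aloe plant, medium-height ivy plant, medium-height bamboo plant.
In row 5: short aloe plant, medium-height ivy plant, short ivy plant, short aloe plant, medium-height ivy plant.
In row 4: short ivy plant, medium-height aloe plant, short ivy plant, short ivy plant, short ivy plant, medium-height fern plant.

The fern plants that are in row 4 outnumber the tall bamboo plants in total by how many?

fern plants in row 4: 1.
tall bamboo plants: 1.
1 − 1 = 0.

0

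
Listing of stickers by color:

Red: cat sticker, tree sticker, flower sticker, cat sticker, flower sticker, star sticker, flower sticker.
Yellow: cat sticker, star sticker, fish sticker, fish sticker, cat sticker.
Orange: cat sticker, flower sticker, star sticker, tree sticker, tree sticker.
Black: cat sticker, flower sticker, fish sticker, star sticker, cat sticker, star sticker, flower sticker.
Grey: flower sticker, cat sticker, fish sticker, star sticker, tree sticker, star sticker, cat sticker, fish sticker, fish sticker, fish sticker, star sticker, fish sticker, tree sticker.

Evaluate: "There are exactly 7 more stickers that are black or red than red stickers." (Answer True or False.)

True

stickers that are black or red: 14.
red stickers: 7.
The claim requires 14 − 7 (= 7) to equal 7, which holds.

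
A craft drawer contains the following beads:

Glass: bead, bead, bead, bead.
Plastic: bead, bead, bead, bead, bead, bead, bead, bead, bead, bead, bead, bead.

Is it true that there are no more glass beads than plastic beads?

glass beads: 4.
plastic beads: 12.
The claim requires 4 ≤ 12, which holds.

True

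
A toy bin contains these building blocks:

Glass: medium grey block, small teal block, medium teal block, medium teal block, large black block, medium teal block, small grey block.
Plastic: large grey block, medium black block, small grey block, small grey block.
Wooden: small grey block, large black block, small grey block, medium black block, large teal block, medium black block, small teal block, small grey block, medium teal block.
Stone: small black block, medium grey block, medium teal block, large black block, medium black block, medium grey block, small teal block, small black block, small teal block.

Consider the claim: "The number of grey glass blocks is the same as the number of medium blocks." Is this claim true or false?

There are 2 grey glass blocks.
There are 12 medium blocks.
The claim requires 2 = 12, which does not hold.

False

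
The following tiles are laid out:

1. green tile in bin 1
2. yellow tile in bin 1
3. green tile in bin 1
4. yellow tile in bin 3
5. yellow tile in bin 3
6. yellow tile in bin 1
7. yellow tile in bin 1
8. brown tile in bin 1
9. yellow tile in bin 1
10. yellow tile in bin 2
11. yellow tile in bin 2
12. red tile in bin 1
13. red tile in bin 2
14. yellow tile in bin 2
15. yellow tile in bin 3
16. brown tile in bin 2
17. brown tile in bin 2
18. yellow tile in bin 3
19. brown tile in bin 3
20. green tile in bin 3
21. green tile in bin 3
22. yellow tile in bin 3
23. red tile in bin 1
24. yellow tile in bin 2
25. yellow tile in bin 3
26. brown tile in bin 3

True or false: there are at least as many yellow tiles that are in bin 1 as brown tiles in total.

There are 4 yellow tiles in bin 1.
There are 5 brown tiles.
The claim requires 4 ≥ 5, which does not hold.

False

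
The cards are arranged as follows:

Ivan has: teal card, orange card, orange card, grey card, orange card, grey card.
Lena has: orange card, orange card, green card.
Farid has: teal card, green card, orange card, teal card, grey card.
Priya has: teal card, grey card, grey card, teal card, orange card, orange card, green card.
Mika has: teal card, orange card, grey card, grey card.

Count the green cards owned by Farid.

1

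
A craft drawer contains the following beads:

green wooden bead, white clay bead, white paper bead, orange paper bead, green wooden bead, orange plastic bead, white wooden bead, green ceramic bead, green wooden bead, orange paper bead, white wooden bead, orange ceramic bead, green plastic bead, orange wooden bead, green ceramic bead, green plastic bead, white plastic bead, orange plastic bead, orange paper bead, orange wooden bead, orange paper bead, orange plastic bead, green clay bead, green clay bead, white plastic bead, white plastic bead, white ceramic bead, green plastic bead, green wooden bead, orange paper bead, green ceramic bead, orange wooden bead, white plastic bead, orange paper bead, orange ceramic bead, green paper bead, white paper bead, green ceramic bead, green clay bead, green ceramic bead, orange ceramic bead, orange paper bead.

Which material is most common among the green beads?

ceramic

Counts by material (restricted to green beads): ceramic 5, wooden 4, clay 3, plastic 3, paper 1.
The maximum is 5, held uniquely by ceramic.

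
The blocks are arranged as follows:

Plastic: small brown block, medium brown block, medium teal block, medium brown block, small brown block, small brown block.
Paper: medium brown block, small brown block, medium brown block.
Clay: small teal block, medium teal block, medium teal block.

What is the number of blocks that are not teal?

8

Total blocks: 12; with the excluded value: 4; remaining 12 − 4 = 8.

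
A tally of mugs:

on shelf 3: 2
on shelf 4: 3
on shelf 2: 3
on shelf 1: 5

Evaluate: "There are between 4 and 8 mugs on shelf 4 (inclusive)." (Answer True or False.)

False

|mugs on shelf 4| = 3.
The claim requires 4 ≤ 3 ≤ 8, which does not hold.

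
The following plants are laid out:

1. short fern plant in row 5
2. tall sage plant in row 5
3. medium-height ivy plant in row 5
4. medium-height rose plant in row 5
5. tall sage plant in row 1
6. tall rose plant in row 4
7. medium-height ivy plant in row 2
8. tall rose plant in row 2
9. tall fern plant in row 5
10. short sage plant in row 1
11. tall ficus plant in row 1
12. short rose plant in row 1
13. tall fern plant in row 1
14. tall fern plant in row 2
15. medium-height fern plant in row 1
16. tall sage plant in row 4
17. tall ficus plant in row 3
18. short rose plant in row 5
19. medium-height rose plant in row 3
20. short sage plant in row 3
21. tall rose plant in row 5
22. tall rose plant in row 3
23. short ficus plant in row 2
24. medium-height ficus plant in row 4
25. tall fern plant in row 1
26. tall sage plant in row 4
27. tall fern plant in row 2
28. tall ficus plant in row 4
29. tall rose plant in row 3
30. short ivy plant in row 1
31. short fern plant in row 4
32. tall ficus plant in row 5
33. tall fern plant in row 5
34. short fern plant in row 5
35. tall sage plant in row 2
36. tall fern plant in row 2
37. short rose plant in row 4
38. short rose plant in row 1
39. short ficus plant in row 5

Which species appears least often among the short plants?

ivy

Counts by species (restricted to short plants): rose 4, fern 3, sage 2, ficus 2, ivy 1.
The minimum is 1, held uniquely by ivy.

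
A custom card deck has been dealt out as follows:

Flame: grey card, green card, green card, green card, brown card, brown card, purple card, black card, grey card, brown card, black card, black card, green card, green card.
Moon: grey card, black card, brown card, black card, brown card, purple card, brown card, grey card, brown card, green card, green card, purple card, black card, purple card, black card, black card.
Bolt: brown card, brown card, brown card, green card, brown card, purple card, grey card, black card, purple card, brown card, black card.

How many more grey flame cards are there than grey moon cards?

grey flame cards: 2.
grey moon cards: 2.
2 − 2 = 0.

0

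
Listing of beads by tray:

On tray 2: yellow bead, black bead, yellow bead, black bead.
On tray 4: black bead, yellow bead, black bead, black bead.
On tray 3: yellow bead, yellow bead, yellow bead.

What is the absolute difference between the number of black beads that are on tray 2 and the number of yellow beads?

black beads on tray 2: 2. yellow beads: 6.
|2 − 6| = 6 − 2 = 4.

4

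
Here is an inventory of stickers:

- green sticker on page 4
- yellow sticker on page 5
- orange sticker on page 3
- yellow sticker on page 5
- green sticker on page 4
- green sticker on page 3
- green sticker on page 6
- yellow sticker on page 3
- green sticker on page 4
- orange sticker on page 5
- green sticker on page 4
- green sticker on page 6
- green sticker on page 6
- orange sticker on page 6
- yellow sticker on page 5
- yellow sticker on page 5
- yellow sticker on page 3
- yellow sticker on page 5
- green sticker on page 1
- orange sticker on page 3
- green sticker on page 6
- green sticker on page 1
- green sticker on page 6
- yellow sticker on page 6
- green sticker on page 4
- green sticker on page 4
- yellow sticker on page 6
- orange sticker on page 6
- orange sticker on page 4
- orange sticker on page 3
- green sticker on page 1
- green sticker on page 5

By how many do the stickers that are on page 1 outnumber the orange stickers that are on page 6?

1

stickers on page 1: 3.
orange stickers on page 6: 2.
3 − 2 = 1.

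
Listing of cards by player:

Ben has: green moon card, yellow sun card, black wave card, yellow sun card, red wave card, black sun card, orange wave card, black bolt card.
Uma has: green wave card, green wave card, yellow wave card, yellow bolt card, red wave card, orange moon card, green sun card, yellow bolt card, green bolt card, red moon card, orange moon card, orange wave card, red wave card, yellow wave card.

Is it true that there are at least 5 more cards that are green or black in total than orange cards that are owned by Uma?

|cards that are green or black| = 8.
|orange cards owned by Uma| = 3.
The claim requires 8 − 3 = 5 ≥ 5, which holds.

True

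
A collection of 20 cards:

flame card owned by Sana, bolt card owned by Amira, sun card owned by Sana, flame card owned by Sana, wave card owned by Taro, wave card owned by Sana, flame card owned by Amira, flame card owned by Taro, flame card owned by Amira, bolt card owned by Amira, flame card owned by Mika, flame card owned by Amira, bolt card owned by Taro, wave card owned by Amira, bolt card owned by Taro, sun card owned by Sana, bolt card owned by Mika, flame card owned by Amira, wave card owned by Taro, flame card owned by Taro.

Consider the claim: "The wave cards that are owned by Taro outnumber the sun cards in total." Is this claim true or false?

Count of wave cards owned by Taro: 2.
There are 2 sun cards.
The claim requires 2 > 2, which does not hold.

False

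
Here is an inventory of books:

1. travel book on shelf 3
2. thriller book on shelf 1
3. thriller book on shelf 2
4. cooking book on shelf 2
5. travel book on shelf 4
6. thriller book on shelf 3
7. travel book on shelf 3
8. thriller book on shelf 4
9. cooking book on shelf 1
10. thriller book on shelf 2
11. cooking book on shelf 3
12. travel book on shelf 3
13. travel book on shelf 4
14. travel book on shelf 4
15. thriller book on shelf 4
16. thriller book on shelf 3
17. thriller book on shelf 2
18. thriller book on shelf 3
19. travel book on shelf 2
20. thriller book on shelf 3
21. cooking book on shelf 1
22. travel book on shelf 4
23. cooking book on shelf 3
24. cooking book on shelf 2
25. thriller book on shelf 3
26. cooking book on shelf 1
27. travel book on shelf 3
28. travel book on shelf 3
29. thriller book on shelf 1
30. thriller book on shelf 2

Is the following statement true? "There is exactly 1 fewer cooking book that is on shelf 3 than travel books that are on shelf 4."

There are 2 cooking books on shelf 3.
There are 4 travel books on shelf 4.
The claim requires 4 − 2 (= 2) to equal 1, which does not hold.

False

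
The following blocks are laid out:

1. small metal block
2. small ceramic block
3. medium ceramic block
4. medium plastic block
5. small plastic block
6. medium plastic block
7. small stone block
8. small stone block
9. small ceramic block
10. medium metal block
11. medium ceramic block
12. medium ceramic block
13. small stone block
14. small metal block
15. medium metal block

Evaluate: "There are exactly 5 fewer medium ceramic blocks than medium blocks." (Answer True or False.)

False

There are 3 medium ceramic blocks.
There are 7 medium blocks.
The claim requires 7 − 3 (= 4) to equal 5, which does not hold.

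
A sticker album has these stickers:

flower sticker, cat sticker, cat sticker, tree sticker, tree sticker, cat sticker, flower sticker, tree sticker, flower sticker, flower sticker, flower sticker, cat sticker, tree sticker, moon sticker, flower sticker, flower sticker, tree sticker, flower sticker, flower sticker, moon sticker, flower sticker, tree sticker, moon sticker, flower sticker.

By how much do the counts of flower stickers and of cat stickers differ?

flower stickers: 11. cat stickers: 4.
|11 − 4| = 11 − 4 = 7.

7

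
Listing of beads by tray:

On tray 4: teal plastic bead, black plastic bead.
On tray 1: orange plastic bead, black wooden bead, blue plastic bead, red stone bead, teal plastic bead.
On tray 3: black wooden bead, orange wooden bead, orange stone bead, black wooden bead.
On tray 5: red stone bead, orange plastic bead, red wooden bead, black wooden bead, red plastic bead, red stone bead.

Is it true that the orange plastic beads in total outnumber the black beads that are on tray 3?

orange plastic beads: 2.
black beads on tray 3: 2.
The claim requires 2 > 2, which does not hold.

False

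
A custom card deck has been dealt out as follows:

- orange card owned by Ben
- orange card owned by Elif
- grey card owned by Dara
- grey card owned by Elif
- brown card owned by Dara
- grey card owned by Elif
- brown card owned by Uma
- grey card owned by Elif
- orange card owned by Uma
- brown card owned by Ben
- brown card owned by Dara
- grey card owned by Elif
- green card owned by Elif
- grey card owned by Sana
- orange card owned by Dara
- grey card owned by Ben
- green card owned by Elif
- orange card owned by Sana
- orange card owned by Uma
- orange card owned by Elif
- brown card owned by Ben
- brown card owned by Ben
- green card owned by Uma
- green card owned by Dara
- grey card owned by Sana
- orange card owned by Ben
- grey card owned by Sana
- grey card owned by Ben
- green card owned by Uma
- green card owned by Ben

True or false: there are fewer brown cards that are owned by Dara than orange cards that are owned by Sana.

brown cards owned by Dara: 2.
orange cards owned by Sana: 1.
The claim requires 2 < 1, which does not hold.

False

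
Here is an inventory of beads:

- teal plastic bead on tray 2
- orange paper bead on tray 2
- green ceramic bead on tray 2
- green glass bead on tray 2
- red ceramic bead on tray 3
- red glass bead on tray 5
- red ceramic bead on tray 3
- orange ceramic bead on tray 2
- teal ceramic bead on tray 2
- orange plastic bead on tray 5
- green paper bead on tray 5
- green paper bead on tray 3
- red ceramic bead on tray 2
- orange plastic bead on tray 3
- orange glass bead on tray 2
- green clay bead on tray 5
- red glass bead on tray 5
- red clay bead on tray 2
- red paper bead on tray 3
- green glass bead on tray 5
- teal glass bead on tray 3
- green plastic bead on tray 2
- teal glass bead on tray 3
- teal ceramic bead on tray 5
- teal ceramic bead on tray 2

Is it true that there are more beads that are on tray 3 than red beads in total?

beads on tray 3: 7.
red beads: 7.
The claim requires 7 > 7, which does not hold.

False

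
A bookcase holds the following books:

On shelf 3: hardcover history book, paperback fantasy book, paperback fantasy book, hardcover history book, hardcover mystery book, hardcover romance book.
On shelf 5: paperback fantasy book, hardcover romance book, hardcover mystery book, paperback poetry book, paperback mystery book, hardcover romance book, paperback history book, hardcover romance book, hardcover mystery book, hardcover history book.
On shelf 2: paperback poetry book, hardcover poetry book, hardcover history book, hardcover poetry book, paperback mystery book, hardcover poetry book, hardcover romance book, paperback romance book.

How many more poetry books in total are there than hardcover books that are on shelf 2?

0

poetry books: 5.
hardcover books on shelf 2: 5.
5 − 5 = 0.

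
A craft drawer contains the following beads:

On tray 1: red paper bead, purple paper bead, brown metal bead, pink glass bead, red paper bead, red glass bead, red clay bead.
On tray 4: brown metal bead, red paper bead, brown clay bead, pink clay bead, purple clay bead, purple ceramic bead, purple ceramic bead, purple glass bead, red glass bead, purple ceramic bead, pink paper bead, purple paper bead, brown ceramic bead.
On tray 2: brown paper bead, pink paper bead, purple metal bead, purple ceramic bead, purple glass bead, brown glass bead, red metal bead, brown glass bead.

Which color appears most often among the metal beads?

Counts by color (restricted to metal beads): brown 2, red 1, purple 1.
The maximum is 2, held uniquely by brown.

brown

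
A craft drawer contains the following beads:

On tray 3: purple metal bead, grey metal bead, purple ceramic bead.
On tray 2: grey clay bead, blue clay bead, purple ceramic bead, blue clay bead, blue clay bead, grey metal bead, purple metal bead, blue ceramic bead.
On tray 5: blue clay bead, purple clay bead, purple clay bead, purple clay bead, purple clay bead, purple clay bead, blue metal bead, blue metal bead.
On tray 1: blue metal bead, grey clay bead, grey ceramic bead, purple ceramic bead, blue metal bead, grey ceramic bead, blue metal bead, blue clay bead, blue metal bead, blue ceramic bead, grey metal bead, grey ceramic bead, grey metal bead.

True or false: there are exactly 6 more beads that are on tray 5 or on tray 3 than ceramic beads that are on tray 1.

True

|beads on tray 5 or on tray 3| = 11.
|ceramic beads on tray 1| = 5.
The claim requires 11 − 5 (= 6) to equal 6, which holds.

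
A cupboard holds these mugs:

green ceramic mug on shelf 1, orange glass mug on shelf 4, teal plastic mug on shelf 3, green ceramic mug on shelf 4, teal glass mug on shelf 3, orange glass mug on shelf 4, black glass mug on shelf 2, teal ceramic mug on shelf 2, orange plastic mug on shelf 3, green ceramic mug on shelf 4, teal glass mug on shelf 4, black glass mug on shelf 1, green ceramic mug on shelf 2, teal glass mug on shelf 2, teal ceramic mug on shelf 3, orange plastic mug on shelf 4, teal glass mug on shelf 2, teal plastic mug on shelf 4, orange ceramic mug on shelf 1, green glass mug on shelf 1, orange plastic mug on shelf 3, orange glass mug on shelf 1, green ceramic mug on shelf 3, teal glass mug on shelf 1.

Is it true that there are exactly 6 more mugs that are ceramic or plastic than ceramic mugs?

|mugs that are ceramic or plastic| = 13.
|ceramic mugs| = 8.
The claim requires 13 − 8 (= 5) to equal 6, which does not hold.

False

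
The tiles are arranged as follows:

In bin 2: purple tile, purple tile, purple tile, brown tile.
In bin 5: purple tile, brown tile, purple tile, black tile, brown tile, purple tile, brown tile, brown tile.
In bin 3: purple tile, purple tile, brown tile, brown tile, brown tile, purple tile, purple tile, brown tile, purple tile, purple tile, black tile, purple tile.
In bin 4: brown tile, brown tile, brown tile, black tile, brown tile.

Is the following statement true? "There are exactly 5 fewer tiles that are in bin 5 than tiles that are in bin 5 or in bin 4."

True

There are 8 tiles in bin 5.
There are 13 tiles in bin 5 or in bin 4.
The claim requires 13 − 8 (= 5) to equal 5, which holds.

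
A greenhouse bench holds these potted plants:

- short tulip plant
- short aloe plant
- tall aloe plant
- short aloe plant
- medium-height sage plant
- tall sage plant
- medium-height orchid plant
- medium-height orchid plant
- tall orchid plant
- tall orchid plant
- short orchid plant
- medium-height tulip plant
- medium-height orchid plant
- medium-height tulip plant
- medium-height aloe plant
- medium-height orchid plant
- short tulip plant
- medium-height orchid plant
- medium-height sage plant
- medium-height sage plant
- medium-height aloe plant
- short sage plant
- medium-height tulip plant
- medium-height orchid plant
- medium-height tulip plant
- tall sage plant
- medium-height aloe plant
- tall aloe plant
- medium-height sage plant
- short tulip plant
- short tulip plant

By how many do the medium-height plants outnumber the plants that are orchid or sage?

medium-height plants: 17.
plants that are orchid or sage: 16.
17 − 16 = 1.

1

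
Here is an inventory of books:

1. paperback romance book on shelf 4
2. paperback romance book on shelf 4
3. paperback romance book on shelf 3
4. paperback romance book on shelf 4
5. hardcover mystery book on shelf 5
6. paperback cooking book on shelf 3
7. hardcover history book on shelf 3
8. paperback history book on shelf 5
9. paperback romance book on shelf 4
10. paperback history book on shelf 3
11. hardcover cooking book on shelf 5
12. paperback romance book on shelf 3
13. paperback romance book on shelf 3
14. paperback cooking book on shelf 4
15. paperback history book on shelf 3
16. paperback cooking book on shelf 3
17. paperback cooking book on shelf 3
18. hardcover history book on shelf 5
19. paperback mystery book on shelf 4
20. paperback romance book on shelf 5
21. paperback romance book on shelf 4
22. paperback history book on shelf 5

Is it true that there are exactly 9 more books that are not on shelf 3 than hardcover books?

True

books that are not on shelf 3: 13.
hardcover books: 4.
The claim requires 13 − 4 (= 9) to equal 9, which holds.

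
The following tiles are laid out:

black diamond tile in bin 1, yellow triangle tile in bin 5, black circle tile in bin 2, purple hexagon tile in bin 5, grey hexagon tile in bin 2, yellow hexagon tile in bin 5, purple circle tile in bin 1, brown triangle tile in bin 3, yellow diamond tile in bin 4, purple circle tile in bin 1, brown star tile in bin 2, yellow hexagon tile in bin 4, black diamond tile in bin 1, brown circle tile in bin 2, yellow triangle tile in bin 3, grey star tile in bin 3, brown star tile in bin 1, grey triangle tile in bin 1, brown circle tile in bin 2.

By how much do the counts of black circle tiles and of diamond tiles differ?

black circle tiles: 1. diamond tiles: 3.
|1 − 3| = 3 − 1 = 2.

2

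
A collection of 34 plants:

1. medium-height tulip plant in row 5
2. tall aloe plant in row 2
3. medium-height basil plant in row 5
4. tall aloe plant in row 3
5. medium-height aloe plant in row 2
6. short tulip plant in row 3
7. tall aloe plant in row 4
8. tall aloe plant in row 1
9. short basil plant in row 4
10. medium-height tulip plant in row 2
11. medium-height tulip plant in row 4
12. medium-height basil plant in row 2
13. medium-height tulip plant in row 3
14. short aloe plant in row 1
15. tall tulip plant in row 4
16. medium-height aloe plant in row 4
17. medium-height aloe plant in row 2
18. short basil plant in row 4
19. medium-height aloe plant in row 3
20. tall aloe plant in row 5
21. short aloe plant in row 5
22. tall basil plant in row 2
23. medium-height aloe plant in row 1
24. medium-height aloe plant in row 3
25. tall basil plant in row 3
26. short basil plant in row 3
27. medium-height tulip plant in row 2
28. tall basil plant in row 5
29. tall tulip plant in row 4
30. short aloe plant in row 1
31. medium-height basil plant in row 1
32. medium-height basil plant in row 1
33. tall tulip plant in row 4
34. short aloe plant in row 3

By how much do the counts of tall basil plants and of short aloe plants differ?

1

tall basil plants: 3. short aloe plants: 4.
|3 − 4| = 4 − 3 = 1.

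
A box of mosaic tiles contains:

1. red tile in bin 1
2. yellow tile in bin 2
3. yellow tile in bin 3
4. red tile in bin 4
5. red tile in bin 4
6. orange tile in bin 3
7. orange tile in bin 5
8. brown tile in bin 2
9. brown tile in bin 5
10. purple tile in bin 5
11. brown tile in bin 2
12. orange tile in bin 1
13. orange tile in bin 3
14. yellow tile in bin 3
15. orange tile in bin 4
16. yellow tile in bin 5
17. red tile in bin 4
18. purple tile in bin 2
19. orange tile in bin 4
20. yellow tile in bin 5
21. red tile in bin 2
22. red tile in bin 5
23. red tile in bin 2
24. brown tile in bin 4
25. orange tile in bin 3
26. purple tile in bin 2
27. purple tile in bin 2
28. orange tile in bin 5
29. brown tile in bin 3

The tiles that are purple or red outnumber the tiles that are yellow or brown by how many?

tiles that are purple or red: 11.
tiles that are yellow or brown: 10.
11 − 10 = 1.

1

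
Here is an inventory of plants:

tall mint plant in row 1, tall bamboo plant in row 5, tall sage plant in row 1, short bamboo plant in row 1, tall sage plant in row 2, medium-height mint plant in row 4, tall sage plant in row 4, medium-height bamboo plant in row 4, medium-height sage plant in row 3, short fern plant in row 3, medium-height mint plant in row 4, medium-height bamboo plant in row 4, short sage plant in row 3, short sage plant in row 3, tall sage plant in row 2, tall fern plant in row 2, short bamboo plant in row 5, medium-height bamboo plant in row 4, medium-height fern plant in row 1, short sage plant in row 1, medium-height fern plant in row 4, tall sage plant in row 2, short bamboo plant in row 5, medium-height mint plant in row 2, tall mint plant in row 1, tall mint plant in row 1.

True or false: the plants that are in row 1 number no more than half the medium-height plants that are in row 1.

|plants in row 1| = 7.
|medium-height plants in row 1| = 1.
The claim requires 2 × 7 = 14 ≤ 1, which does not hold.

False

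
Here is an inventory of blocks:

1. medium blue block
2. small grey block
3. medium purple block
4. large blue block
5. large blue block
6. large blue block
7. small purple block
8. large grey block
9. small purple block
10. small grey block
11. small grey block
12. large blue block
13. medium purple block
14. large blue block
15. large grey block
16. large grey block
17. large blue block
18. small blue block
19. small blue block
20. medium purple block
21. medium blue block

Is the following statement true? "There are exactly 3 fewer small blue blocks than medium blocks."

|small blue blocks| = 2.
|medium blocks| = 5.
The claim requires 5 − 2 (= 3) to equal 3, which holds.

True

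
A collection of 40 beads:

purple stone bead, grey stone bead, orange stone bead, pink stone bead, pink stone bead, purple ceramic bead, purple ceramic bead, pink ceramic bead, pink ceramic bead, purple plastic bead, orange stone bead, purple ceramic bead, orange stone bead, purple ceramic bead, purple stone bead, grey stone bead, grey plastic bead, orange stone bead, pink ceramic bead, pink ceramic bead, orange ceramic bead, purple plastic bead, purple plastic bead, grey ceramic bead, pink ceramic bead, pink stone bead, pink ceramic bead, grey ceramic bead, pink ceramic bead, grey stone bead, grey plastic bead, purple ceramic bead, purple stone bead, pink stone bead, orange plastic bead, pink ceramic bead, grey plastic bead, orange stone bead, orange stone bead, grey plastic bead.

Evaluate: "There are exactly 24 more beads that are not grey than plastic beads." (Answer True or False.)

False

beads that are not grey: 31.
plastic beads: 8.
The claim requires 31 − 8 (= 23) to equal 24, which does not hold.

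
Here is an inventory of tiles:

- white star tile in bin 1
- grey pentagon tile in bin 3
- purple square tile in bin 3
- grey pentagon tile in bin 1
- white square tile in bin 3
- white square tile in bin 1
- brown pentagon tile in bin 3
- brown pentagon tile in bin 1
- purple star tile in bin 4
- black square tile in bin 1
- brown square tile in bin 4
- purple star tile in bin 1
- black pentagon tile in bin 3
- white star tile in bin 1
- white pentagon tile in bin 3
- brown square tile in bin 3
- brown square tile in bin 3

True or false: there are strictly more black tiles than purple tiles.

False

|black tiles| = 2.
|purple tiles| = 3.
The claim requires 2 > 3, which does not hold.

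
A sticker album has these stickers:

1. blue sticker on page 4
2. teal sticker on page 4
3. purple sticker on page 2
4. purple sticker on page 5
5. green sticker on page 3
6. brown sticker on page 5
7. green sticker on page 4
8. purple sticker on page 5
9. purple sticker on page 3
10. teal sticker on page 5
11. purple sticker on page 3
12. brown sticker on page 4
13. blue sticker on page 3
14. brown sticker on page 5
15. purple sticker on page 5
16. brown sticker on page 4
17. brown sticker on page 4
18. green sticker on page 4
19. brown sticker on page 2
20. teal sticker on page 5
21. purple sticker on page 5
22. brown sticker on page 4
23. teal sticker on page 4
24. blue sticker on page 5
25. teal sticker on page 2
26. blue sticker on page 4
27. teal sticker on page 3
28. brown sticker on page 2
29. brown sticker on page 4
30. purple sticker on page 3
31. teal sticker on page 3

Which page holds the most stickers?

Counts by page: page 4→11, page 5→9, page 3→7, page 2→4.
The maximum is 11, held uniquely by page 4.

page 4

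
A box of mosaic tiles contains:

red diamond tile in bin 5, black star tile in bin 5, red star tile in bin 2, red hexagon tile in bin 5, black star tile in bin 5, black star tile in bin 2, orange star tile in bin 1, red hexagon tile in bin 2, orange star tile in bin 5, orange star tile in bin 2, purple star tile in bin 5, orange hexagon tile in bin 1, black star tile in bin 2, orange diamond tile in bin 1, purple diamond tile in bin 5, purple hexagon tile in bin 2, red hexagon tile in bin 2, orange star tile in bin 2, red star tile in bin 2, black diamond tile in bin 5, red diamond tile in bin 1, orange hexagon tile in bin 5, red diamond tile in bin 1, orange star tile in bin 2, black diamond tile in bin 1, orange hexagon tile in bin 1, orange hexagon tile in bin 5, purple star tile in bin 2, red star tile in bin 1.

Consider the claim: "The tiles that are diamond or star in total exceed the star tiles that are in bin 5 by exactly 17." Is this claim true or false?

True

There are 21 tiles that are diamond or star.
There are 4 star tiles in bin 5.
The claim requires 21 − 4 (= 17) to equal 17, which holds.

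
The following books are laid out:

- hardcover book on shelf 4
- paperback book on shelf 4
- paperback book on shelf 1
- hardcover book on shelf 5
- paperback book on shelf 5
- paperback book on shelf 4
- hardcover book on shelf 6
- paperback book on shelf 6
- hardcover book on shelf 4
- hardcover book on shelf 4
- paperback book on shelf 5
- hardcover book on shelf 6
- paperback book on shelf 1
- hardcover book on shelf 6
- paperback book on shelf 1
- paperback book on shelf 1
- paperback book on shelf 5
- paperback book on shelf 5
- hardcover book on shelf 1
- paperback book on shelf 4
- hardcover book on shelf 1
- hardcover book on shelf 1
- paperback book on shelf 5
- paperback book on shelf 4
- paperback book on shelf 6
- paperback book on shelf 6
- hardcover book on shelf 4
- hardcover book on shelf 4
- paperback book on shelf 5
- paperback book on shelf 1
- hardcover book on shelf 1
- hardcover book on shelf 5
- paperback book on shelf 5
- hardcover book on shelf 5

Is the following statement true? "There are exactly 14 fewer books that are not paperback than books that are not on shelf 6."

There are 15 books that are not paperback.
There are 28 books that are not on shelf 6.
The claim requires 28 − 15 (= 13) to equal 14, which does not hold.

False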